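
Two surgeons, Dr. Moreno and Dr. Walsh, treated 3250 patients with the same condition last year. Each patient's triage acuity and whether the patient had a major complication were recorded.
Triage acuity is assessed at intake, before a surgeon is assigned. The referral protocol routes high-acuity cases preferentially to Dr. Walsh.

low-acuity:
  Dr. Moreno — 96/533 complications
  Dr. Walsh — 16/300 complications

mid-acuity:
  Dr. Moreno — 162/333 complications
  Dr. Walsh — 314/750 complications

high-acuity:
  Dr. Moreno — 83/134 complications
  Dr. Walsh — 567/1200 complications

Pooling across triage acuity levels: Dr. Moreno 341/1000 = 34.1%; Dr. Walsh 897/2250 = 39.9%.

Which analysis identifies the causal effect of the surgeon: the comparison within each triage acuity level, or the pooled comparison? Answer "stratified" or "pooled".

The imbalance in triage acuity arose from how patients were allocated, not from anything the surgeon did; and triage acuity independently affects the outcome. The pooled gap is confounded — condition on triage acuity.
Within each level — low-acuity: 18.0% vs 5.3%; mid-acuity: 48.6% vs 41.9%; high-acuity: 61.9% vs 47.2% — Dr. Walsh is lower every time.

stratified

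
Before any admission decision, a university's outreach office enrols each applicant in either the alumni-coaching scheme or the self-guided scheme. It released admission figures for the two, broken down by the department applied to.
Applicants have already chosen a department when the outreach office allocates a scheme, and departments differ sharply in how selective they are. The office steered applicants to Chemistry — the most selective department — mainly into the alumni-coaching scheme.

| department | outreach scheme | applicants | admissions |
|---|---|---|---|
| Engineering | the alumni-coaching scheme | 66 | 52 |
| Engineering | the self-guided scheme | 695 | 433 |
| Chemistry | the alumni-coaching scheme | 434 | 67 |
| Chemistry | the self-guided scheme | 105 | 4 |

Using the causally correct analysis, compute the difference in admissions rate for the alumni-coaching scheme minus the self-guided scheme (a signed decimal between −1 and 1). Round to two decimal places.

Department differs across outreach schemes for reasons unrelated to any effect of the outreach scheme itself, and it separately predicts the outcome — a classic confounder. We must compare within department levels.
Adjusting over the population distribution of department: 0.585·(0.788−0.623) + 0.415·(0.154−0.038) = +0.145.

+0.14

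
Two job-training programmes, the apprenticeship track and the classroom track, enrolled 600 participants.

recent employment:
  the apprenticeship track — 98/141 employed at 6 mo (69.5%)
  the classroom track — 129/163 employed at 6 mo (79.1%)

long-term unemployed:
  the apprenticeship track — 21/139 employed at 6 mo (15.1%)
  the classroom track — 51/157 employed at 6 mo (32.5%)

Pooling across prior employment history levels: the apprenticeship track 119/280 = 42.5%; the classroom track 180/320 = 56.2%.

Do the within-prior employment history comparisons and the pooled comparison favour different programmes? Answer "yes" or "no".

no

Within each prior employment history level (recent employment 69.5% vs 79.1%; long-term unemployed 15.1% vs 32.5%), the classroom track has the higher rate every time. Pooled: 42.5% vs 56.2% — the classroom track has the higher rate overall. They agree.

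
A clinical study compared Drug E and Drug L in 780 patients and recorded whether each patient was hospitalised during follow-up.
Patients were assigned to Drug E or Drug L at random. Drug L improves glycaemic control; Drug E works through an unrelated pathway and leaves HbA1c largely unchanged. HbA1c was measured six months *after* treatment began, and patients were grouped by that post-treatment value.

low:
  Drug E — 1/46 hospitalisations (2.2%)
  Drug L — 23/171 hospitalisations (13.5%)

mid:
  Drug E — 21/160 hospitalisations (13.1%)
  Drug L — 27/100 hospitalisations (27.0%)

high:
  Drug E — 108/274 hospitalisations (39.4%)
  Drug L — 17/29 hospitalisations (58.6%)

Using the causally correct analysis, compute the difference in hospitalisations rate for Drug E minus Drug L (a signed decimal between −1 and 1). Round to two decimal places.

+0.05

The stratified and pooled comparisons disagree (Drug E wins within each HbA1c; Drug L wins overall), so the answer turns on the causal role of HbA1c.
The distribution of HbA1c is itself part of what the drug does — it is an intermediate outcome. Holding it fixed would remove that part of the effect; the total effect is the pooled difference.
The causal difference is the pooled difference: 0.271 − 0.223 = +0.048.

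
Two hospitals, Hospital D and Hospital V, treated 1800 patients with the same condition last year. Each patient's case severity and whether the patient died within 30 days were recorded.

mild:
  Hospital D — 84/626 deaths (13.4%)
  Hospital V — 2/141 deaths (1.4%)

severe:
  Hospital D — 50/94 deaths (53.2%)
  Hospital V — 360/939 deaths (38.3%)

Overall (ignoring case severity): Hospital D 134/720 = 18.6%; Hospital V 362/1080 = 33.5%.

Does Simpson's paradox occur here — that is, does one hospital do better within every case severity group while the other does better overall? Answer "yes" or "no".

yes

Within each case severity level (mild 13.4% vs 1.4%; severe 53.2% vs 38.3%), Hospital V has the lower rate every time. Pooled: 18.6% vs 33.5% — Hospital D has the lower rate overall. The two comparisons disagree.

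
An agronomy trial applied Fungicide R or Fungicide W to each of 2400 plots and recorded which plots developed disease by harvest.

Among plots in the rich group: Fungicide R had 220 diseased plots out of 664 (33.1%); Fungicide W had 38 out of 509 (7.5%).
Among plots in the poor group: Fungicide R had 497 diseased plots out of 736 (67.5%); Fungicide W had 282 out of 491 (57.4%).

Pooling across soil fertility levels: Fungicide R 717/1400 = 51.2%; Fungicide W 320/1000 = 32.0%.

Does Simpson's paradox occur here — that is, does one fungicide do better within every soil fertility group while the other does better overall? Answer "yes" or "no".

no

Within each soil fertility level (rich 33.1% vs 7.5%; poor 67.5% vs 57.4%), Fungicide W has the lower rate every time. Pooled: 51.2% vs 32.0% — Fungicide W has the lower rate overall. They agree.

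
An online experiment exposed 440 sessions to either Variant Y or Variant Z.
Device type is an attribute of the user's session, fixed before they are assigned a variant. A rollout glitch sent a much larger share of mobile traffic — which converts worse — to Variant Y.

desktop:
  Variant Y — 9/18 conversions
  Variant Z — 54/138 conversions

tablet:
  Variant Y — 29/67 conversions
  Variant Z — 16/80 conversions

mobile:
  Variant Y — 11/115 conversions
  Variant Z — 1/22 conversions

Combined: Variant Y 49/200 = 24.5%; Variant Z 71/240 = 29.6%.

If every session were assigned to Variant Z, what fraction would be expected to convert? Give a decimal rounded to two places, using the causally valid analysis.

0.22

The device type-specific comparison favours Variant Y throughout, but the pooled figures favour Variant Z. The question is whether to condition on device type.
Nothing the variant does changes device type; the imbalance is an allocation artefact. With device type also predicting the outcome, the pooled figure is confounded, and the within-stratum comparison is the causal one.
Standardising Variant Z to the population device type mix: 0.355·54/138 + 0.334·16/80 + 0.311·1/22 = 0.220.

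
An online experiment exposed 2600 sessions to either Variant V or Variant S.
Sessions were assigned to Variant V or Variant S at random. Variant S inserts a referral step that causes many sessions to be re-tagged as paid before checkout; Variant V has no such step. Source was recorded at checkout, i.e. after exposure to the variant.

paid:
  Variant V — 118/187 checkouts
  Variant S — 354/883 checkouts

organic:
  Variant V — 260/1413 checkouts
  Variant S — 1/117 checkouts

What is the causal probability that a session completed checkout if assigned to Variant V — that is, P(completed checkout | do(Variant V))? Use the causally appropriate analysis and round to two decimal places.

Stratifying would compare variants among sessions the variants themselves sorted into traffic source groups — a form of selection on an intermediate. The unconditioned pooled rates give the total causal effect.
So P(outcome | do(Variant V)) is just the pooled rate for Variant V: 378/1600 = 0.236.

0.24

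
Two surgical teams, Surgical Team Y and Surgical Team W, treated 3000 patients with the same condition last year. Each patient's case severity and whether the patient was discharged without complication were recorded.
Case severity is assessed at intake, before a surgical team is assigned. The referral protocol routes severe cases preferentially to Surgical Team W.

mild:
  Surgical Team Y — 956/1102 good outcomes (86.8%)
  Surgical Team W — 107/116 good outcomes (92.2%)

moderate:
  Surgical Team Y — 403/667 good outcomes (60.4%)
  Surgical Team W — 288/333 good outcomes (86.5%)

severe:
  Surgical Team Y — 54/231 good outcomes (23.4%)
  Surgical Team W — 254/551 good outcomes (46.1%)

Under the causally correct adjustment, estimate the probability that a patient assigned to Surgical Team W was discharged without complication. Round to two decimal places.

0.78

Case severity satisfies the back-door criterion: it is not a descendant of the surgical team, and it blocks the spurious path from surgical team to outcome. Adjusting for it (i.e., using the within-case severity rates) gives the causal effect.
Standardising Surgical Team W to the population case severity mix: 0.406·107/116 + 0.333·288/333 + 0.261·254/551 = 0.783.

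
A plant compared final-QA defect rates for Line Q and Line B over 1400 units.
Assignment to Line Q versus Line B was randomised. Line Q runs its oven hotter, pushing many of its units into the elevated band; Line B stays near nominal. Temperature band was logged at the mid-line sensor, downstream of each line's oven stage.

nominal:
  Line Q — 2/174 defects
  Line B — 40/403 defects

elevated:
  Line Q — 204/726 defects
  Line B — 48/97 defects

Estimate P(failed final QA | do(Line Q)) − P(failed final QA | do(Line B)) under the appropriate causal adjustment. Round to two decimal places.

Because the line influences in-process temperature band, in-process temperature band is a post-treatment mediator, not a confounder. Stratifying on it would bias the estimate; the causal effect is the crude pooled difference.
The causal difference is the pooled difference: 0.229 − 0.176 = +0.053.

+0.05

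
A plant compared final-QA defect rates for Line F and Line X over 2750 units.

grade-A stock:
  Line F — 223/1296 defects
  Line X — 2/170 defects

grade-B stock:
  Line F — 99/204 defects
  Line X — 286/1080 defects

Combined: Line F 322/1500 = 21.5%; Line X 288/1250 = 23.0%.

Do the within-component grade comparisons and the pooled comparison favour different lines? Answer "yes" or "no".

yes

Within each component grade level (grade-A stock 17.2% vs 1.2%; grade-B stock 48.5% vs 26.5%), Line X has the lower rate every time. Pooled: 21.5% vs 23.0% — Line F has the lower rate overall. The two comparisons disagree.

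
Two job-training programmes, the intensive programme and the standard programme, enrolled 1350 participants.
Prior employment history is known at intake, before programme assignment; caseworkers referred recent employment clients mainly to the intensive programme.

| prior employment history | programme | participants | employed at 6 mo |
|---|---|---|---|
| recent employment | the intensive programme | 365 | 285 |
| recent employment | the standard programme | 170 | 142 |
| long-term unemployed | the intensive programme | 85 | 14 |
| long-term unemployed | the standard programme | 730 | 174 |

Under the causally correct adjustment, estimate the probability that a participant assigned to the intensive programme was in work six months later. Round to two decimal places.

Prior employment history differs across programmes for reasons unrelated to any effect of the programme itself, and it separately predicts the outcome — a classic confounder. We must compare within prior employment history levels.
Standardising the intensive programme to the population prior employment history mix: 0.396·285/365 + 0.604·14/85 = 0.409.

0.41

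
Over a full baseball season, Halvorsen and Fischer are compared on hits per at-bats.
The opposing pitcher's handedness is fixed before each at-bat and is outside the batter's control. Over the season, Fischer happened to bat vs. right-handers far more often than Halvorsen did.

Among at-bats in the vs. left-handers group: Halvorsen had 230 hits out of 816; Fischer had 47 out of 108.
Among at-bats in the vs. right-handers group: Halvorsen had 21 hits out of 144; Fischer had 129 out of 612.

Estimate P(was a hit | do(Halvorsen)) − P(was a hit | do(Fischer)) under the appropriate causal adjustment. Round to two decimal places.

Fischer is higher inside every pitcher handedness stratum but Halvorsen is higher in aggregate. Whether to stratify depends on how pitcher handedness relates to the player.
The imbalance in pitcher handedness arose from how at-bats were allocated, not from anything the player did; and pitcher handedness independently affects the outcome. The pooled gap is confounded — condition on pitcher handedness.
Adjusting over the population distribution of pitcher handedness: 0.550·(0.282−0.435) + 0.450·(0.146−0.211) = -0.114.

-0.11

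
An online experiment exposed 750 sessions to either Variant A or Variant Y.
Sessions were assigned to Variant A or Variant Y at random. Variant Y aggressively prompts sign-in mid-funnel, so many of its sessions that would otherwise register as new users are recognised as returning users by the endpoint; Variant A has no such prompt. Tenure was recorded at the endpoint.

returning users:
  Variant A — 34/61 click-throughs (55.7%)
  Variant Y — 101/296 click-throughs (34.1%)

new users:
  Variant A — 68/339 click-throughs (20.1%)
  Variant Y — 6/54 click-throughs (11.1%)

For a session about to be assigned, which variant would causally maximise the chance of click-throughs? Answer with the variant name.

Variant Y

User tenure here is a post-treatment variable shaped by the variant; conditioning on it would introduce bias rather than remove it. The overall comparison is the causal one.
Pooled: Variant A 25.5% vs Variant Y 30.6%; Variant Y is higher overall.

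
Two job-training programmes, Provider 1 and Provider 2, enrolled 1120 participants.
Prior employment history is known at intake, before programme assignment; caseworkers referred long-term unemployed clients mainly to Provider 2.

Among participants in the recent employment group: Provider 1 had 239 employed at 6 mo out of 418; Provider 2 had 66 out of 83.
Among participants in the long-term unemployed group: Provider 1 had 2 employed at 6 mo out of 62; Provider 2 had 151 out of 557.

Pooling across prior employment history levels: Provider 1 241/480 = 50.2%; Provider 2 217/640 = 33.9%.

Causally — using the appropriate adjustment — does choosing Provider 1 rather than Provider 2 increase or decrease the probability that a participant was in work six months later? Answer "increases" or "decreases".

Prior employment history is set before the programme has any effect — it is not caused by the programme — and it independently drives the outcome. That makes it a confounder, so the causal comparison is within prior employment history levels.
Within each level — recent employment: 57.2% vs 79.5%; long-term unemployed: 3.2% vs 27.1% — Provider 2 is higher every time.

decreases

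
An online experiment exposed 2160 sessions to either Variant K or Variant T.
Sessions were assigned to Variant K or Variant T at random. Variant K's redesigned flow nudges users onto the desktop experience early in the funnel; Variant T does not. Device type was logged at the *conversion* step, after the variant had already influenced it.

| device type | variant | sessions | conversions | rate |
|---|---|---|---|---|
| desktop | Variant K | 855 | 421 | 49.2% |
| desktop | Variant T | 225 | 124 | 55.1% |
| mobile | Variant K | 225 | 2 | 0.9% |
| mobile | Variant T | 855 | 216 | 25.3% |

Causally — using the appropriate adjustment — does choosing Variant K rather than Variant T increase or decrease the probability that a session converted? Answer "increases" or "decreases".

The device type-specific comparison favours Variant T throughout, but the pooled figures favour Variant K. The question is whether to condition on device type.
Stratifying would compare variants among sessions the variants themselves sorted into device type groups — a form of selection on an intermediate. The unconditioned pooled rates give the total causal effect.
Pooled: Variant K 39.2% vs Variant T 31.5%; Variant K is higher overall.

increases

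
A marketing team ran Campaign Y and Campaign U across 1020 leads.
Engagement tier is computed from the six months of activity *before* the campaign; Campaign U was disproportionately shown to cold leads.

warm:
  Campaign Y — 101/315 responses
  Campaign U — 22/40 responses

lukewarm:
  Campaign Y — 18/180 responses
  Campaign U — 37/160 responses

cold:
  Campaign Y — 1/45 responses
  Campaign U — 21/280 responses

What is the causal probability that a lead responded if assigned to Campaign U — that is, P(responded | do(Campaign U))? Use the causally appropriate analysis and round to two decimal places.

0.29

The engagement tier-specific comparison favours Campaign U throughout, but the pooled figures favour Campaign Y. The question is whether to condition on engagement tier.
Here engagement tier is a common cause — it drives both which campaign a case falls under and the outcome. The crude comparison mixes populations; the stratum-specific rates are the causally relevant ones.
Standardising Campaign U to the population engagement tier mix: 0.348·22/40 + 0.333·37/160 + 0.319·21/280 = 0.292.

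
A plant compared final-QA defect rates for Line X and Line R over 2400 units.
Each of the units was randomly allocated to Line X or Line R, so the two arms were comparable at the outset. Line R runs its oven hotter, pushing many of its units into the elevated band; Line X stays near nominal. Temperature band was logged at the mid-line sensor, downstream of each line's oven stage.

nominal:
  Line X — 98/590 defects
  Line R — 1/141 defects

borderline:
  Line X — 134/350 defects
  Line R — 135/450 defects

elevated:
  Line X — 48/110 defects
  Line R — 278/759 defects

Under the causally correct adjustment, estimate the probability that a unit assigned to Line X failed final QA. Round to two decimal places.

In-process temperature band here is a post-treatment variable shaped by the line; conditioning on it would introduce bias rather than remove it. The overall comparison is the causal one.
So P(outcome | do(Line X)) is just the pooled rate for Line X: 280/1050 = 0.267.

0.27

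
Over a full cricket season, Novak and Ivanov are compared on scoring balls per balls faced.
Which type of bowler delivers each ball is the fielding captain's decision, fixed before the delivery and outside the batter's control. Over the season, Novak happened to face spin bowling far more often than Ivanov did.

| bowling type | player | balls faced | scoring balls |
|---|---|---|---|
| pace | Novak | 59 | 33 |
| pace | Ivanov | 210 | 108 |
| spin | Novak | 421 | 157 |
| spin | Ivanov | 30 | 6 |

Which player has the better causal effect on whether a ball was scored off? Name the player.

Novak

The bowling type-specific comparison favours Novak throughout, but the pooled figures favour Ivanov. The question is whether to condition on bowling type.
Since bowling type is a pre-existing factor (not a product of the player) and it affects the outcome on its own, it is a confounder. The stratified rates, not the pooled rate, identify the causal effect.
Within each level — pace: 55.9% vs 51.4%; spin: 37.3% vs 20.0% — Novak is higher every time.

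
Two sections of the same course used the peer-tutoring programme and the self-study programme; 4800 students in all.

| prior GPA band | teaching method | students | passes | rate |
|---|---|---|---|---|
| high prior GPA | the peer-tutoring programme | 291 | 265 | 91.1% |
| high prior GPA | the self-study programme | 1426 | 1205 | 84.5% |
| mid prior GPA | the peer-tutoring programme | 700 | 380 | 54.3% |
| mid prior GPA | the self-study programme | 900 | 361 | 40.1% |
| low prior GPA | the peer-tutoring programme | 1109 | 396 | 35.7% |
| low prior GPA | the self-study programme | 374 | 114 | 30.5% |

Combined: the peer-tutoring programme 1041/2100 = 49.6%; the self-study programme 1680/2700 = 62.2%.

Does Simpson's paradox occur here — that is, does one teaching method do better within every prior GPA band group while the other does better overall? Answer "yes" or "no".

Within each prior GPA band level (high prior GPA 91.1% vs 84.5%; mid prior GPA 54.3% vs 40.1%; low prior GPA 35.7% vs 30.5%), the peer-tutoring programme has the higher rate every time. Pooled: 49.6% vs 62.2% — the self-study programme has the higher rate overall. The two comparisons disagree.

yes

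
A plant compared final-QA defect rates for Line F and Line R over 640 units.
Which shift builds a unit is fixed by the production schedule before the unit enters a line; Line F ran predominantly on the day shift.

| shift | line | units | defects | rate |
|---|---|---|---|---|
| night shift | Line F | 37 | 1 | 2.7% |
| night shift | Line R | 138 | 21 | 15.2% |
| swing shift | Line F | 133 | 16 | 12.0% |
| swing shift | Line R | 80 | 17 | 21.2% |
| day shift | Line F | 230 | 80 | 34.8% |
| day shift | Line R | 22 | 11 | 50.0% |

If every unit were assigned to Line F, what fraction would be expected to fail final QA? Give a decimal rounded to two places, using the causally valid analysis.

Nothing the line does changes shift; the imbalance is an allocation artefact. With shift also predicting the outcome, the pooled figure is confounded, and the within-stratum comparison is the causal one.
Standardising Line F to the population shift mix: 0.273·1/37 + 0.333·16/133 + 0.394·80/230 = 0.184.

0.18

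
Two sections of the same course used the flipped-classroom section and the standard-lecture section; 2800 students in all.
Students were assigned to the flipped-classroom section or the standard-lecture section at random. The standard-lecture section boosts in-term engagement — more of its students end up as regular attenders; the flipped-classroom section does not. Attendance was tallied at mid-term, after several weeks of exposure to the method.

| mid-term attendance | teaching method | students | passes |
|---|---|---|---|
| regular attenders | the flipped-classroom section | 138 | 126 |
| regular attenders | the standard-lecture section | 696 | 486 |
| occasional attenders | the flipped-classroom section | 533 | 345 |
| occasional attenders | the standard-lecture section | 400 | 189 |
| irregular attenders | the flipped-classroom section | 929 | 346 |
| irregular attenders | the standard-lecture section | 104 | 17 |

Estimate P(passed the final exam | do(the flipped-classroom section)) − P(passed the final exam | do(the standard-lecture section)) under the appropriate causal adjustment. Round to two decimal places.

Mid-term attendance is downstream of the teaching method. One should not condition on a consequence of treatment, so the overall rates are the right comparison.
The causal difference is the pooled difference: 0.511 − 0.577 = -0.066.

-0.07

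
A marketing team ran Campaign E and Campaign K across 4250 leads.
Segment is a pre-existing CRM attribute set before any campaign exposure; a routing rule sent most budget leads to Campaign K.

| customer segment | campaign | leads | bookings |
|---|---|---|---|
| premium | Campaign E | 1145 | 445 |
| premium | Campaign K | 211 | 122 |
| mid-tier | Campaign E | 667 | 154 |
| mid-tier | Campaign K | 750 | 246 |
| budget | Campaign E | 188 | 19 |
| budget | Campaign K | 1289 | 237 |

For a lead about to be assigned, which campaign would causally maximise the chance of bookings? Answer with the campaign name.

Campaign K

The customer segment-specific comparison favours Campaign K throughout, but the pooled figures favour Campaign E. The question is whether to condition on customer segment.
Customer segment differs across campaigns for reasons unrelated to any effect of the campaign itself, and it separately predicts the outcome — a classic confounder. We must compare within customer segment levels.
Within each level — premium: 38.9% vs 57.8%; mid-tier: 23.1% vs 32.8%; budget: 10.1% vs 18.4% — Campaign K is higher every time.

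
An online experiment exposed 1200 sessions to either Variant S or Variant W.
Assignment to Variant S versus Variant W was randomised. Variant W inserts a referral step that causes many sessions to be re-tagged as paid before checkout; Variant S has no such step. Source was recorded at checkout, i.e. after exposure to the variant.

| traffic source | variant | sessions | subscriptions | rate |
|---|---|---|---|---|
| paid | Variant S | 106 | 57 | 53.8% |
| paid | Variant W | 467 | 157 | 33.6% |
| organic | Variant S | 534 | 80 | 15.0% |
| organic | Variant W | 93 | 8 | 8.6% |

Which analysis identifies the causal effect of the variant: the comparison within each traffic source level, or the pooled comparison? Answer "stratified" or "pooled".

pooled

The distribution of traffic source is itself part of what the variant does — it is an intermediate outcome. Holding it fixed would remove that part of the effect; the total effect is the pooled difference.
Pooled: Variant S 21.4% vs Variant W 29.5%; Variant W is higher overall.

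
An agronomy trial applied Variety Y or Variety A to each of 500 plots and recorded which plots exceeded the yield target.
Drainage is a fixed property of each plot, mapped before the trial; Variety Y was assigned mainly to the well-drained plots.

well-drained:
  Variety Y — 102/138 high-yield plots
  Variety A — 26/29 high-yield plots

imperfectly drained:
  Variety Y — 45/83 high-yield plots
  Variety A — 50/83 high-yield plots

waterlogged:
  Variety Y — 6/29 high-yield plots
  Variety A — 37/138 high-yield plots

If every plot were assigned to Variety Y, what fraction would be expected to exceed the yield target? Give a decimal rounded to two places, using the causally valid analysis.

0.50

The stratified and pooled comparisons disagree (Variety A wins within each field drainage; Variety Y wins overall), so the answer turns on the causal role of field drainage.
The imbalance in field drainage arose from how plots were allocated, not from anything the variety did; and field drainage independently affects the outcome. The pooled gap is confounded — condition on field drainage.
Standardising Variety Y to the population field drainage mix: 0.334·102/138 + 0.332·45/83 + 0.334·6/29 = 0.496.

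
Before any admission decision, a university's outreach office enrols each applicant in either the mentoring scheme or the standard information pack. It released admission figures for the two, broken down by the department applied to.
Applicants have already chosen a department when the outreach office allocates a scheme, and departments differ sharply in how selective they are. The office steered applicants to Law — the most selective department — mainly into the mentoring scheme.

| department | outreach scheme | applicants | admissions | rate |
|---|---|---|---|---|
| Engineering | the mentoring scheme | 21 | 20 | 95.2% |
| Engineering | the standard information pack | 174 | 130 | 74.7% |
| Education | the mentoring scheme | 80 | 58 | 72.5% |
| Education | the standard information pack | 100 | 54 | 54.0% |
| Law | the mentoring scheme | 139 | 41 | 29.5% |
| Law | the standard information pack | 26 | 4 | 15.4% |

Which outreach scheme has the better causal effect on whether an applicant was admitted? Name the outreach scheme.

the mentoring scheme

The department-specific comparison favours the mentoring scheme throughout, but the pooled figures favour the standard information pack. The question is whether to condition on department.
Department is set before the outreach scheme has any effect — it is not caused by the outreach scheme — and it independently drives the outcome. That makes it a confounder, so the causal comparison is within department levels.
Within each level — Engineering: 95.2% vs 74.7%; Education: 72.5% vs 54.0%; Law: 29.5% vs 15.4% — the mentoring scheme is higher every time.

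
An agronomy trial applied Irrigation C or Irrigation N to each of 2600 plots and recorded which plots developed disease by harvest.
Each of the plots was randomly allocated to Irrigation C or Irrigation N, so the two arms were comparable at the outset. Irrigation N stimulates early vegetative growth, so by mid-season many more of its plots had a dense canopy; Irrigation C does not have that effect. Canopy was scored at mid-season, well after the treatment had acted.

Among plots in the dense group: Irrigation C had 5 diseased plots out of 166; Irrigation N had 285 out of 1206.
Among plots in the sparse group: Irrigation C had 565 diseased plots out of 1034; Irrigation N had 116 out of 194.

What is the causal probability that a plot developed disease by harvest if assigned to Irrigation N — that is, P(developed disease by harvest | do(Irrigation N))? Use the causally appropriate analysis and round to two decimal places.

0.29

Mid-season canopy is downstream of the irrigation. One should not condition on a consequence of treatment, so the overall rates are the right comparison.
So P(outcome | do(Irrigation N)) is just the pooled rate for Irrigation N: 401/1400 = 0.286.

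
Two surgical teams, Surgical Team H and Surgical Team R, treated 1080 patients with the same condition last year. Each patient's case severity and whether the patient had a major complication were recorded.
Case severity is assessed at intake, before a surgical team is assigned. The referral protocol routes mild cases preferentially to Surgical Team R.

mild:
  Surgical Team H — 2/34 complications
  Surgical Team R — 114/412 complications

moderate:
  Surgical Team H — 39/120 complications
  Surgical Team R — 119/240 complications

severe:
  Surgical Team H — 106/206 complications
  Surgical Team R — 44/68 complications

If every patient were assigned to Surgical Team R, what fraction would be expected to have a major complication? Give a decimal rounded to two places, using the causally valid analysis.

Case severity is set before the surgical team has any effect — it is not caused by the surgical team — and it independently drives the outcome. That makes it a confounder, so the causal comparison is within case severity levels.
Standardising Surgical Team R to the population case severity mix: 0.413·114/412 + 0.333·119/240 + 0.254·44/68 = 0.444.

0.44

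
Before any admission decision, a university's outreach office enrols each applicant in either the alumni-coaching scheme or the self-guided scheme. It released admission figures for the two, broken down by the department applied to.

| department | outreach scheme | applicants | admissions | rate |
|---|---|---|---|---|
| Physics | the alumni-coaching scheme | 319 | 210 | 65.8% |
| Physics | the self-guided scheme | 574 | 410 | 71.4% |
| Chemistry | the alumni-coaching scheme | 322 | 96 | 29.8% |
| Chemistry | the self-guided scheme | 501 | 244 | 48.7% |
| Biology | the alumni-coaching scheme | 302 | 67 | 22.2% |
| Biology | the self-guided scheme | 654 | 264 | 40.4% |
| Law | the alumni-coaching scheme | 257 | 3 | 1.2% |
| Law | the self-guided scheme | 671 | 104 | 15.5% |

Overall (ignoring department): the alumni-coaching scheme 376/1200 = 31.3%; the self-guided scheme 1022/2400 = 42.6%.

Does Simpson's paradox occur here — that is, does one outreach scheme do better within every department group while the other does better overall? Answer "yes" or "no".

no

Within each department level (Physics 65.8% vs 71.4%; Chemistry 29.8% vs 48.7%; Biology 22.2% vs 40.4%; Law 1.2% vs 15.5%), the self-guided scheme has the higher rate every time. Pooled: 31.3% vs 42.6% — the self-guided scheme has the higher rate overall. They agree.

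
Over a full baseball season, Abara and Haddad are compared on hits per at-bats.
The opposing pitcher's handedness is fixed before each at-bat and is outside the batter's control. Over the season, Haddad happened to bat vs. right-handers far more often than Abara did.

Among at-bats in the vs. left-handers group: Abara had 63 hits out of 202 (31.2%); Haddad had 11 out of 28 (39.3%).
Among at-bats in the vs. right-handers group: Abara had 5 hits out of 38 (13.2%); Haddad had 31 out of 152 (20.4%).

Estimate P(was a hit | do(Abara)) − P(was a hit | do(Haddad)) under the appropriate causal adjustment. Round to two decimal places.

The imbalance in pitcher handedness arose from how at-bats were allocated, not from anything the player did; and pitcher handedness independently affects the outcome. The pooled gap is confounded — condition on pitcher handedness.
Adjusting over the population distribution of pitcher handedness: 0.548·(0.312−0.393) + 0.452·(0.132−0.204) = -0.077.

-0.08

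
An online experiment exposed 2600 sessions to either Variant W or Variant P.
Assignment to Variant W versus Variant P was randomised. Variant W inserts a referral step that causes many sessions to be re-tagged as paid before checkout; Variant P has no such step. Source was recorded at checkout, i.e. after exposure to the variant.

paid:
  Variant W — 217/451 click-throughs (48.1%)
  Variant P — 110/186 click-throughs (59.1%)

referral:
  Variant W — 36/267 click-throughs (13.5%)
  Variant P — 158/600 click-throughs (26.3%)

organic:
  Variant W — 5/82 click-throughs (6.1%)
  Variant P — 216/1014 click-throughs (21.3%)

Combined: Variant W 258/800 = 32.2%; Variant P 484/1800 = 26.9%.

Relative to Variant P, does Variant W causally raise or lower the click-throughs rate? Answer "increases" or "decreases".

Traffic source lies on the pathway variant → traffic source → outcome, so adjusting for it blocks the indirect effect. For the total causal effect of variant, use the unadjusted pooled rates.
Pooled: Variant W 32.2% vs Variant P 26.9%; Variant W is higher overall.

increases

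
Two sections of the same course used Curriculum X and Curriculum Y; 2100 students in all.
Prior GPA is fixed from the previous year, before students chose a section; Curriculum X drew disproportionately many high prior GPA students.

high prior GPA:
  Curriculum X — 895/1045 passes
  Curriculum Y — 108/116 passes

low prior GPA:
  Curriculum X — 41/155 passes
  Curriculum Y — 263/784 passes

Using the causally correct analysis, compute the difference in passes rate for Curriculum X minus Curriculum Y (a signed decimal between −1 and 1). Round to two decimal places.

Prior GPA band satisfies the back-door criterion: it is not a descendant of the teaching method, and it blocks the spurious path from teaching method to outcome. Adjusting for it (i.e., using the within-prior GPA band rates) gives the causal effect.
Adjusting over the population distribution of prior GPA band: 0.553·(0.856−0.931) + 0.447·(0.265−0.335) = -0.073.

-0.07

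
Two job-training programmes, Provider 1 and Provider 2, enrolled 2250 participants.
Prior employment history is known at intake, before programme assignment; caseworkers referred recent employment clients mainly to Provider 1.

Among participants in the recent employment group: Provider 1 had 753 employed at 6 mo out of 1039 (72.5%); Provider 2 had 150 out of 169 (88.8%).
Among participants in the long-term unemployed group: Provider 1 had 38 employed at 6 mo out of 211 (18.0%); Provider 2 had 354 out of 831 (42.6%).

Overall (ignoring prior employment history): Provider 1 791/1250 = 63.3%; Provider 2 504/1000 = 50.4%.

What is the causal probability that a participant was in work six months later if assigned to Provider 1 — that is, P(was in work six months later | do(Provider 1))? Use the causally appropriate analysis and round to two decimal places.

The stratified and pooled comparisons disagree (Provider 2 wins within each prior employment history; Provider 1 wins overall), so the answer turns on the causal role of prior employment history.
Prior employment history is set before the programme has any effect — it is not caused by the programme — and it independently drives the outcome. That makes it a confounder, so the causal comparison is within prior employment history levels.
Standardising Provider 1 to the population prior employment history mix: 0.537·753/1039 + 0.463·38/211 = 0.473.

0.47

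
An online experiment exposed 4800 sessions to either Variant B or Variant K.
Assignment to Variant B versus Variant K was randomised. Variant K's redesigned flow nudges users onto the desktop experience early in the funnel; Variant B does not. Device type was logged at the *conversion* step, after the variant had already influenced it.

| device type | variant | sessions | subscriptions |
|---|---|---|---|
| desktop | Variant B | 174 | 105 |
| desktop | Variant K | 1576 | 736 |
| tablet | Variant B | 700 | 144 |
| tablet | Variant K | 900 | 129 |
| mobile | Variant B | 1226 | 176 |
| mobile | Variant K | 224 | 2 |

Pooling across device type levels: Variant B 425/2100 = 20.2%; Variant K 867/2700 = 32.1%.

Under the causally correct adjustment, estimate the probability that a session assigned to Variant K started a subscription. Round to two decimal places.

0.32

Device type is recorded after the variant and is itself shifted by it — it sits on the causal path from variant to outcome. Conditioning on a mediator would strip out part of the effect we want; the pooled comparison gives the total causal effect.
So P(outcome | do(Variant K)) is just the pooled rate for Variant K: 867/2700 = 0.321.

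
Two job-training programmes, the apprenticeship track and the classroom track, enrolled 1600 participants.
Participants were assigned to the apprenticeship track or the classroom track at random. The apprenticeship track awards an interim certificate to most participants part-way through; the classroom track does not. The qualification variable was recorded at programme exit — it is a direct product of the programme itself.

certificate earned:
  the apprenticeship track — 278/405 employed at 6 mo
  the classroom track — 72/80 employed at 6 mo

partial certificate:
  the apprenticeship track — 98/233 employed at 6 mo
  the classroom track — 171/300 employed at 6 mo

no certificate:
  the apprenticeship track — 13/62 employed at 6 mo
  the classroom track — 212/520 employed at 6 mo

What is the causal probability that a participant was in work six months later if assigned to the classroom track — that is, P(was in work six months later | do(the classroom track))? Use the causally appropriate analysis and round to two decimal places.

0.51

Qualification attained during the programme lies on the pathway programme → qualification attained during the programme → outcome, so adjusting for it blocks the indirect effect. For the total causal effect of programme, use the unadjusted pooled rates.
So P(outcome | do(the classroom track)) is just the pooled rate for the classroom track: 455/900 = 0.506.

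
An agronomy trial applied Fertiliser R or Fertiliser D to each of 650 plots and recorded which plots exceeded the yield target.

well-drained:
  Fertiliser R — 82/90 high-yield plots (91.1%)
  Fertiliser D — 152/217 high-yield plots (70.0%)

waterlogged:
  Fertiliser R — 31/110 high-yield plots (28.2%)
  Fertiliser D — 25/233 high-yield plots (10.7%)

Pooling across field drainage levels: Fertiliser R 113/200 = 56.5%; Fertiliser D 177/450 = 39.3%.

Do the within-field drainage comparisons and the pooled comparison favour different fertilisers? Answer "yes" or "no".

no

Within each field drainage level (well-drained 91.1% vs 70.0%; waterlogged 28.2% vs 10.7%), Fertiliser R has the higher rate every time. Pooled: 56.5% vs 39.3% — Fertiliser R has the higher rate overall. They agree.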